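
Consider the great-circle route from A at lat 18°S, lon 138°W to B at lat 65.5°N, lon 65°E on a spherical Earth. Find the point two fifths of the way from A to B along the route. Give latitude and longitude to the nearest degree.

≈ lat 33°N, lon 149°W

Write both endpoints as unit vectors p₁, p₂ with components (cos φ cos λ, cos φ sin λ, sin φ).
The central angle between the endpoints is δ = arccos(p₁·p₂) ≈ 2.271 rad (130.1°).
Interpolate at f = 2/5 with slerp weights a = sin((1−f)δ)/sin δ ≈ 1.279, b = sin(fδ)/sin δ ≈ 1.031.
p = a·p₁ + b·p₂ ≈ (-0.723, -0.427, 0.543); φ = arcsin(p_z) ≈ 32.87°, λ = atan2(p_y, p_x) ≈ -149.47°.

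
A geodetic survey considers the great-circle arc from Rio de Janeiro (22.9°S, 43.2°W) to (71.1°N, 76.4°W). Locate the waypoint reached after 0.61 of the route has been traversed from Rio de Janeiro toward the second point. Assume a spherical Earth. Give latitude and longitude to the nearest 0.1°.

≈ (35.3°N, 54.0°W)

Write both endpoints as unit vectors p₁, p₂ with components (cos φ cos λ, cos φ sin λ, sin φ).
The central angle between the endpoints is δ = arccos(p₁·p₂) ≈ 1.690 rad (96.8°).
Interpolate at f = 0.61 with slerp weights a = sin((1−f)δ)/sin δ ≈ 0.617, b = sin(fδ)/sin δ ≈ 0.864.
p = a·p₁ + b·p₂ ≈ (0.480, -0.661, 0.577); φ = arcsin(p_z) ≈ 35.25°, λ = atan2(p_y, p_x) ≈ -54.01°.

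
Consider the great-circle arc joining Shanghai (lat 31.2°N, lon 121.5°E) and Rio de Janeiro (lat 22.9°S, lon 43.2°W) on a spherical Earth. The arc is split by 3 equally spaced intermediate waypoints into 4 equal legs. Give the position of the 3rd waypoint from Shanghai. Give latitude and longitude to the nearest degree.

≈ lat 3°N, lon 10°W

Convert each endpoint to a unit vector on the sphere (x = cos φ cos λ, y = cos φ sin λ, z = sin φ).
The central angle between the endpoints is δ = arccos(p₁·p₂) ≈ 2.864 rad (164.1°).
Interpolate at f = 3/4 with slerp weights a = sin((1−f)δ)/sin δ ≈ 2.391, b = sin(fδ)/sin δ ≈ 3.054.
p = a·p₁ + b·p₂ ≈ (0.982, -0.182, 0.050); φ = arcsin(p_z) ≈ 2.89°, λ = atan2(p_y, p_x) ≈ -10.49°.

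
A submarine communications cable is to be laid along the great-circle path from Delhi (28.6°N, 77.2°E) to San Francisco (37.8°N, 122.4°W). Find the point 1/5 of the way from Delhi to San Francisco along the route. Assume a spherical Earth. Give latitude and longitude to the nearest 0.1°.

Write both endpoints as unit vectors p₁, p₂ with components (cos φ cos λ, cos φ sin λ, sin φ).
The central angle between the endpoints is δ = arccos(p₁·p₂) ≈ 1.939 rad (111.1°).
Interpolate at f = 1/5 with slerp weights a = sin((1−f)δ)/sin δ ≈ 1.072, b = sin(fδ)/sin δ ≈ 0.405.
p = a·p₁ + b·p₂ ≈ (0.037, 0.647, 0.762); φ = arcsin(p_z) ≈ 49.60°, λ = atan2(p_y, p_x) ≈ 86.74°.

≈ (49.6°N, 86.7°E)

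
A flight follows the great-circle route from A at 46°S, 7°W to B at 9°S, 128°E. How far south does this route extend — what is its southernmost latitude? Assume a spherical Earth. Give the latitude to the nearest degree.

≈ 58°S

The great circle lies in the plane with unit normal n̂ = (p₁ × p₂)/|p₁ × p₂|.
Here n̂_z ≈ +0.523; the vertex latitude is φ_max = arccos|n̂_z| ≈ 58.5°.
Check via Clairaut: cos φ_max = |cos φ₁| · sin C = cos(46.0°)·sin(131.2°) ≈ 0.523, again giving ≈ 58.5°.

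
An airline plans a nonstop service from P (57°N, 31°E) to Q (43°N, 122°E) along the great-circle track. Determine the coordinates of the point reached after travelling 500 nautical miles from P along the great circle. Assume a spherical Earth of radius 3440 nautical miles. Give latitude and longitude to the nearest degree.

The haversine formula gives a central angle δ ≈ 0.970 rad (55.6°) between the endpoints. The total great-circle distance is δ·R ≈ 0.970 × 3440 ≈ 3338 nmi, so the target fraction is f = 500/3338 ≈ 0.150.
Interpolate at f ≈ 0.150 with slerp weights a = sin((1−f)δ)/sin δ ≈ 0.890, b = sin(fδ)/sin δ ≈ 0.176.
p = a·p₁ + b·p₂ ≈ (0.348, 0.359, 0.866); φ = arcsin(p_z) ≈ 60.04°, λ = atan2(p_y, p_x) ≈ 45.89°.

≈ (60°N, 46°E)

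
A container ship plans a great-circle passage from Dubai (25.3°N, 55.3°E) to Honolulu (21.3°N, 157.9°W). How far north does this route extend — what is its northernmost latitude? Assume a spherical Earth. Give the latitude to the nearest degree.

The great circle lies in the plane with unit normal n̂ = (p₁ × p₂)/|p₁ × p₂|.
Here n̂_z ≈ +0.552; the vertex latitude is φ_max = arccos|n̂_z| ≈ 56.5°.
Check via Clairaut: cos φ_max = |cos φ₁| · sin C = cos(25.3°)·sin(37.6°) ≈ 0.552, again giving ≈ 56.5°.

≈ 56°N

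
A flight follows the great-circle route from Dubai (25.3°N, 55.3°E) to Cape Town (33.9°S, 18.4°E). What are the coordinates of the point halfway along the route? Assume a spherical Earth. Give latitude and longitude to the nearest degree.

≈ 5°S, 38°E

Write both endpoints as unit vectors p₁, p₂ with components (cos φ cos λ, cos φ sin λ, sin φ).
The central angle between the endpoints is δ = arccos(p₁·p₂) ≈ 1.201 rad (68.8°).
Interpolate at f = 1/2 with slerp weights a = sin((1−f)δ)/sin δ ≈ 0.606, b = sin(fδ)/sin δ ≈ 0.606.
p = a·p₁ + b·p₂ ≈ (0.789, 0.609, -0.079); φ = arcsin(p_z) ≈ -4.53°, λ = atan2(p_y, p_x) ≈ 37.67°.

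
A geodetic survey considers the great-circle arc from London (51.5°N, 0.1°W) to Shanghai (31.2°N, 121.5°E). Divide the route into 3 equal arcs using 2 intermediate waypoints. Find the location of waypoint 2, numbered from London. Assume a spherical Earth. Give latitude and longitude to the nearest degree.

≈ 53°N, 97°E

Write both endpoints as unit vectors p₁, p₂ with components (cos φ cos λ, cos φ sin λ, sin φ).
The central angle between the endpoints is δ = arccos(p₁·p₂) ≈ 1.444 rad (82.7°).
Interpolate at f = 2/3 with slerp weights a = sin((1−f)δ)/sin δ ≈ 0.467, b = sin(fδ)/sin δ ≈ 0.827.
p = a·p₁ + b·p₂ ≈ (-0.079, 0.603, 0.794); φ = arcsin(p_z) ≈ 52.55°, λ = atan2(p_y, p_x) ≈ 97.49°.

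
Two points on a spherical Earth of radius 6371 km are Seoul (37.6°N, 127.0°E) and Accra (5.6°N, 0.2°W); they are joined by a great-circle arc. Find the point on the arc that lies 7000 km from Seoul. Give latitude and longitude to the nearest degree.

≈ 39°N, 44°E

Convert each endpoint to a unit vector on the sphere (x = cos φ cos λ, y = cos φ sin λ, z = sin φ).
The central angle between the endpoints is δ = arccos(p₁·p₂) ≈ 2.001 rad (114.7°). The total great-circle distance is δ·R ≈ 2.001 × 6371 ≈ 12749 km, so the target fraction is f = 7000/12749 ≈ 0.549.
Interpolate at f ≈ 0.549 with slerp weights a = sin((1−f)δ)/sin δ ≈ 0.864, b = sin(fδ)/sin δ ≈ 0.980.
p = a·p₁ + b·p₂ ≈ (0.564, 0.543, 0.623); φ = arcsin(p_z) ≈ 38.50°, λ = atan2(p_y, p_x) ≈ 43.94°.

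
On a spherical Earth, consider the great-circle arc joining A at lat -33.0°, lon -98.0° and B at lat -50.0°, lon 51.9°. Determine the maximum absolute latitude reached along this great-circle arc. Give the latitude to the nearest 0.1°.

≈ -74.3°

The great circle lies in the plane with unit normal n̂ = (p₁ × p₂)/|p₁ × p₂|.
Here n̂_z ≈ +0.271; the vertex latitude is φ_max = arccos|n̂_z| ≈ 74.3°.
Check via Clairaut: cos φ_max = |cos φ₁| · sin C = cos(33.0°)·sin(161.2°) ≈ 0.271, again giving ≈ 74.3°.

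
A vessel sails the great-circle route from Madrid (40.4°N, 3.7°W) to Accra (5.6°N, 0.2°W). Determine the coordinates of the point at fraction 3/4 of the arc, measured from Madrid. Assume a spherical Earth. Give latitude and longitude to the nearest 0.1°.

Convert each endpoint to a unit vector on the sphere (x = cos φ cos λ, y = cos φ sin λ, z = sin φ).
The central angle between the endpoints is δ = arccos(p₁·p₂) ≈ 0.610 rad (34.9°).
Interpolate at f = 3/4 with slerp weights a = sin((1−f)δ)/sin δ ≈ 0.265, b = sin(fδ)/sin δ ≈ 0.771.
p = a·p₁ + b·p₂ ≈ (0.969, -0.016, 0.247); φ = arcsin(p_z) ≈ 14.31°, λ = atan2(p_y, p_x) ≈ -0.93°.

≈ 14.3°N, 0.9°W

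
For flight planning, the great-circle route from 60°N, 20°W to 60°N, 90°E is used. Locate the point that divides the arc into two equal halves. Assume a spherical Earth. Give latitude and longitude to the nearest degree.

The haversine formula gives a central angle δ ≈ 0.844 rad (48.4°) between the endpoints.
Interpolate at f = 1/2 with slerp weights a = sin((1−f)δ)/sin δ ≈ 0.548, b = sin(fδ)/sin δ ≈ 0.548.
p = a·p₁ + b·p₂ ≈ (0.258, 0.180, 0.949); φ = arcsin(p_z) ≈ 71.68°, λ = atan2(p_y, p_x) ≈ 35.00°.

≈ 72°N, 35°E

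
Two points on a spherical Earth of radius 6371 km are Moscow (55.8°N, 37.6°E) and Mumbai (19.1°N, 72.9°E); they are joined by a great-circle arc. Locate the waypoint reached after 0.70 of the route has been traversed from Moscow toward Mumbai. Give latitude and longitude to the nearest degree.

≈ 31°N, 66°E

Convert each endpoint to a unit vector on the sphere (x = cos φ cos λ, y = cos φ sin λ, z = sin φ).
The central angle between the endpoints is δ = arccos(p₁·p₂) ≈ 0.790 rad (45.2°).
Interpolate at f = 0.70 with slerp weights a = sin((1−f)δ)/sin δ ≈ 0.330, b = sin(fδ)/sin δ ≈ 0.739.
p = a·p₁ + b·p₂ ≈ (0.353, 0.781, 0.515); φ = arcsin(p_z) ≈ 31.02°, λ = atan2(p_y, p_x) ≈ 65.70°.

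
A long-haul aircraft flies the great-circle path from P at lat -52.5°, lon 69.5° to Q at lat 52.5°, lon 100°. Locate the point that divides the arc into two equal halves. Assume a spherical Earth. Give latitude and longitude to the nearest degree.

Write both endpoints as unit vectors p₁, p₂ with components (cos φ cos λ, cos φ sin λ, sin φ).
The central angle between the endpoints is δ = arccos(p₁·p₂) ≈ 1.886 rad (108.1°).
Interpolate at f = 1/2 with slerp weights a = sin((1−f)δ)/sin δ ≈ 0.851, b = sin(fδ)/sin δ ≈ 0.851.
p = a·p₁ + b·p₂ ≈ (0.092, 0.996, 0.000); φ = arcsin(p_z) ≈ 0.00°, λ = atan2(p_y, p_x) ≈ 84.75°.

≈ lat 0°, lon 85°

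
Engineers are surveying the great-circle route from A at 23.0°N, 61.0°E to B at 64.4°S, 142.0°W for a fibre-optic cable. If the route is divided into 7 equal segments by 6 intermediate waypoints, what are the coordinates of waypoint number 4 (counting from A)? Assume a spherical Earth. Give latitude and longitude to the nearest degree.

≈ 52°S, 84°E

The haversine formula gives a central angle δ ≈ 2.372 rad (135.9°) between the endpoints.
Interpolate at f = 4/7 with slerp weights a = sin((1−f)δ)/sin δ ≈ 1.223, b = sin(fδ)/sin δ ≈ 1.405.
p = a·p₁ + b·p₂ ≈ (0.067, 0.611, -0.789); φ = arcsin(p_z) ≈ -52.09°, λ = atan2(p_y, p_x) ≈ 83.70°.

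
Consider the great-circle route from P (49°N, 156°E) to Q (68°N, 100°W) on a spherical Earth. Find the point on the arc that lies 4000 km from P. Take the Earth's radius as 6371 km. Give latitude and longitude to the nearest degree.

≈ (72°N, 141°W)

From cos δ = sin φ₁ sin φ₂ + cos φ₁ cos φ₂ cos Δλ, the central angle is δ ≈ 0.876 rad (50.2°). The total great-circle distance is δ·R ≈ 0.876 × 6371 ≈ 5580 km, so the target fraction is f = 4000/5580 ≈ 0.717.
Interpolate at f ≈ 0.717 with slerp weights a = sin((1−f)δ)/sin δ ≈ 0.320, b = sin(fδ)/sin δ ≈ 0.765.
p = a·p₁ + b·p₂ ≈ (-0.241, -0.197, 0.950); φ = arcsin(p_z) ≈ 71.86°, λ = atan2(p_y, p_x) ≈ -140.80°.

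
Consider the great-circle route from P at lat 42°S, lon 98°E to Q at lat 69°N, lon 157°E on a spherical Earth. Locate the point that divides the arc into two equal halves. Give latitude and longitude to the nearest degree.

≈ lat 15°N, lon 116°E

Write both endpoints as unit vectors p₁, p₂ with components (cos φ cos λ, cos φ sin λ, sin φ).
The central angle between the endpoints is δ = arccos(p₁·p₂) ≈ 2.080 rad (119.2°).
Interpolate at f = 1/2 with slerp weights a = sin((1−f)δ)/sin δ ≈ 0.988, b = sin(fδ)/sin δ ≈ 0.988.
p = a·p₁ + b·p₂ ≈ (-0.428, 0.865, 0.261); φ = arcsin(p_z) ≈ 15.14°, λ = atan2(p_y, p_x) ≈ 116.32°.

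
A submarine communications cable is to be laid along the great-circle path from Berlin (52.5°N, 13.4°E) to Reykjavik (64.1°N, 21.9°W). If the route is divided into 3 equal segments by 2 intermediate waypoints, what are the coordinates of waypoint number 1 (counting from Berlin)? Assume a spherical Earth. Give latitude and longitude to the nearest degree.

≈ 57°N, 4°E

Write both endpoints as unit vectors p₁, p₂ with components (cos φ cos λ, cos φ sin λ, sin φ).
The central angle between the endpoints is δ = arccos(p₁·p₂) ≈ 0.375 rad (21.5°).
Interpolate at f = 1/3 with slerp weights a = sin((1−f)δ)/sin δ ≈ 0.675, b = sin(fδ)/sin δ ≈ 0.340.
p = a·p₁ + b·p₂ ≈ (0.538, 0.040, 0.842); φ = arcsin(p_z) ≈ 57.36°, λ = atan2(p_y, p_x) ≈ 4.24°.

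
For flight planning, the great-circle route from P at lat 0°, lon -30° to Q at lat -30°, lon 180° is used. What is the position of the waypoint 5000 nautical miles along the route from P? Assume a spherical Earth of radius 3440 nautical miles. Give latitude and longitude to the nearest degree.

Convert each endpoint to a unit vector on the sphere (x = cos φ cos λ, y = cos φ sin λ, z = sin φ).
The central angle between the endpoints is δ = arccos(p₁·p₂) ≈ 2.419 rad (138.6°). The total great-circle distance is δ·R ≈ 2.419 × 3440 ≈ 8321 nmi, so the target fraction is f = 5000/8321 ≈ 0.601.
Interpolate at f ≈ 0.601 with slerp weights a = sin((1−f)δ)/sin δ ≈ 1.243, b = sin(fδ)/sin δ ≈ 1.501.
p = a·p₁ + b·p₂ ≈ (-0.224, -0.622, -0.751); φ = arcsin(p_z) ≈ -48.65°, λ = atan2(p_y, p_x) ≈ -109.80°.

≈ lat -49°, lon -110°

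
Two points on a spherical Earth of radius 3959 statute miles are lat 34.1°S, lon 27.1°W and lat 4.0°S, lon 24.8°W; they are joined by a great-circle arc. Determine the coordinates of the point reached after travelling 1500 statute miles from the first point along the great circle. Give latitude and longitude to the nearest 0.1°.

Convert each endpoint to a unit vector on the sphere (x = cos φ cos λ, y = cos φ sin λ, z = sin φ).
The central angle between the endpoints is δ = arccos(p₁·p₂) ≈ 0.527 rad (30.2°). The total great-circle distance is δ·R ≈ 0.527 × 3959 ≈ 2085 mi, so the target fraction is f = 1500/2085 ≈ 0.719.
Interpolate at f ≈ 0.719 with slerp weights a = sin((1−f)δ)/sin δ ≈ 0.293, b = sin(fδ)/sin δ ≈ 0.736.
p = a·p₁ + b·p₂ ≈ (0.882, -0.418, -0.216); φ = arcsin(p_z) ≈ -12.45°, λ = atan2(p_y, p_x) ≈ -25.37°.

≈ lat 12.4°S, lon 25.4°W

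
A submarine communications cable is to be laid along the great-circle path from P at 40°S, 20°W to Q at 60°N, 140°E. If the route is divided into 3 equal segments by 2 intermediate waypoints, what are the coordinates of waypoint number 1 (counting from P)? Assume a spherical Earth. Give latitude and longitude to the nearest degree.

≈ 9°N, 0°E

Convert each endpoint to a unit vector on the sphere (x = cos φ cos λ, y = cos φ sin λ, z = sin φ).
The central angle between the endpoints is δ = arccos(p₁·p₂) ≈ 2.730 rad (156.4°).
Interpolate at f = 1/3 with slerp weights a = sin((1−f)δ)/sin δ ≈ 2.424, b = sin(fδ)/sin δ ≈ 1.975.
p = a·p₁ + b·p₂ ≈ (0.988, -0.000, 0.152); φ = arcsin(p_z) ≈ 8.76°, λ = atan2(p_y, p_x) ≈ -0.02°.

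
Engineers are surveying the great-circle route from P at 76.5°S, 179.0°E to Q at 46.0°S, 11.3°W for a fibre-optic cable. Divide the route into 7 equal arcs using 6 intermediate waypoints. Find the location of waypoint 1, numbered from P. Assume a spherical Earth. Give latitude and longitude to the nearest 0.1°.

Convert each endpoint to a unit vector on the sphere (x = cos φ cos λ, y = cos φ sin λ, z = sin φ).
The central angle between the endpoints is δ = arccos(p₁·p₂) ≈ 1.000 rad (57.3°).
Interpolate at f = 1/7 with slerp weights a = sin((1−f)δ)/sin δ ≈ 0.898, b = sin(fδ)/sin δ ≈ 0.169.
p = a·p₁ + b·p₂ ≈ (-0.094, -0.019, -0.995); φ = arcsin(p_z) ≈ -84.47°, λ = atan2(p_y, p_x) ≈ -168.41°.

≈ 84.5°S, 168.4°W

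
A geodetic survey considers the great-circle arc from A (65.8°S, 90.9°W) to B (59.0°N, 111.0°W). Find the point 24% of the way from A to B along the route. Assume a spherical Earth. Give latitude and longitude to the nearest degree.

The haversine formula gives a central angle δ ≈ 2.194 rad (125.7°) between the endpoints.
Interpolate at f = 0.24 with slerp weights a = sin((1−f)δ)/sin δ ≈ 1.226, b = sin(fδ)/sin δ ≈ 0.619.
p = a·p₁ + b·p₂ ≈ (-0.122, -0.800, -0.588); φ = arcsin(p_z) ≈ -35.98°, λ = atan2(p_y, p_x) ≈ -98.68°.

≈ (36°S, 99°W)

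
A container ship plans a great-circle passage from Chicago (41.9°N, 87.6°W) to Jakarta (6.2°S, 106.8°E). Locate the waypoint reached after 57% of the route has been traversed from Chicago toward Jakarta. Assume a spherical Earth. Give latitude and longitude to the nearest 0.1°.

≈ 51.0°N, 131.6°E

Write both endpoints as unit vectors p₁, p₂ with components (cos φ cos λ, cos φ sin λ, sin φ).
The central angle between the endpoints is δ = arccos(p₁·p₂) ≈ 2.480 rad (142.1°).
Interpolate at f = 0.57 with slerp weights a = sin((1−f)δ)/sin δ ≈ 1.424, b = sin(fδ)/sin δ ≈ 1.607.
p = a·p₁ + b·p₂ ≈ (-0.417, 0.470, 0.778); φ = arcsin(p_z) ≈ 51.05°, λ = atan2(p_y, p_x) ≈ 131.60°.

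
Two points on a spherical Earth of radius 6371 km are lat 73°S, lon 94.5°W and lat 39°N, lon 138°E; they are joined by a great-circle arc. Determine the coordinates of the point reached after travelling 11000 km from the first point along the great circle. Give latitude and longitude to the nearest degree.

The haversine formula gives a central angle δ ≈ 2.404 rad (137.7°) between the endpoints. The total great-circle distance is δ·R ≈ 2.404 × 6371 ≈ 15316 km, so the target fraction is f = 11000/15316 ≈ 0.718.
Interpolate at f ≈ 0.718 with slerp weights a = sin((1−f)δ)/sin δ ≈ 0.932, b = sin(fδ)/sin δ ≈ 1.469.
p = a·p₁ + b·p₂ ≈ (-0.870, 0.492, 0.033); φ = arcsin(p_z) ≈ 1.90°, λ = atan2(p_y, p_x) ≈ 150.49°.

≈ lat 2°N, lon 150°E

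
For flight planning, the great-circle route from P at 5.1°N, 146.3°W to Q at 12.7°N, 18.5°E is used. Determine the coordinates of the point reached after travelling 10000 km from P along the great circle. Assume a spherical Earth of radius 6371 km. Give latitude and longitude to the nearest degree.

From cos δ = sin φ₁ sin φ₂ + cos φ₁ cos φ₂ cos Δλ, the central angle is δ ≈ 2.734 rad (156.7°). The total great-circle distance is δ·R ≈ 2.734 × 6371 ≈ 17419 km, so the target fraction is f = 10000/17419 ≈ 0.574.
Interpolate at f ≈ 0.574 with slerp weights a = sin((1−f)δ)/sin δ ≈ 2.318, b = sin(fδ)/sin δ ≈ 2.524.
p = a·p₁ + b·p₂ ≈ (0.414, -0.500, 0.761); φ = arcsin(p_z) ≈ 49.54°, λ = atan2(p_y, p_x) ≈ -50.40°.

≈ 50°N, 50°W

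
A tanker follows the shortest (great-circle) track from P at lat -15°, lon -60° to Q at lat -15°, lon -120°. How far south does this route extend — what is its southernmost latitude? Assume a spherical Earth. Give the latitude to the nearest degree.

≈ -17°

The great circle lies in the plane with unit normal n̂ = (p₁ × p₂)/|p₁ × p₂|.
Here n̂_z ≈ -0.955; the vertex latitude is φ_max = arccos|n̂_z| ≈ 17.2°.
Check via Clairaut: cos φ_max = |cos φ₁| · sin C = cos(15.0°)·sin(98.5°) ≈ 0.955, again giving ≈ 17.2°.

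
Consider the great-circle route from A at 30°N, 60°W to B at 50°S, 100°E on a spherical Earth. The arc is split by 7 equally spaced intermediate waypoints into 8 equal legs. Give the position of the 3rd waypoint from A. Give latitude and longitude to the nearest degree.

Write both endpoints as unit vectors p₁, p₂ with components (cos φ cos λ, cos φ sin λ, sin φ).
The central angle between the endpoints is δ = arccos(p₁·p₂) ≈ 2.705 rad (155.0°).
Interpolate at f = 3/8 with slerp weights a = sin((1−f)δ)/sin δ ≈ 2.347, b = sin(fδ)/sin δ ≈ 2.007.
p = a·p₁ + b·p₂ ≈ (0.792, -0.490, -0.364); φ = arcsin(p_z) ≈ -21.35°, λ = atan2(p_y, p_x) ≈ -31.72°.

≈ 21°S, 32°W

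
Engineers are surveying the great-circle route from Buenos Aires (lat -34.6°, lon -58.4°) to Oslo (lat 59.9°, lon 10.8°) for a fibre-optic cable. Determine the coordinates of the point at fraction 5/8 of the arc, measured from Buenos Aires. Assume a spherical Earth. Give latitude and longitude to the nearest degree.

≈ lat 27°, lon -27°

Write both endpoints as unit vectors p₁, p₂ with components (cos φ cos λ, cos φ sin λ, sin φ).
The central angle between the endpoints is δ = arccos(p₁·p₂) ≈ 1.923 rad (110.2°).
Interpolate at f = 5/8 with slerp weights a = sin((1−f)δ)/sin δ ≈ 0.703, b = sin(fδ)/sin δ ≈ 0.994.
p = a·p₁ + b·p₂ ≈ (0.793, -0.400, 0.460); φ = arcsin(p_z) ≈ 27.40°, λ = atan2(p_y, p_x) ≈ -26.75°.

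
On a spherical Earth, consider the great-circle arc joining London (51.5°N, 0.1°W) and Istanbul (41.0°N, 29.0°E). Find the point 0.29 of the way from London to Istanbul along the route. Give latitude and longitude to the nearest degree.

≈ 49°N, 10°E

Write both endpoints as unit vectors p₁, p₂ with components (cos φ cos λ, cos φ sin λ, sin φ).
The central angle between the endpoints is δ = arccos(p₁·p₂) ≈ 0.393 rad (22.5°).
Interpolate at f = 0.29 with slerp weights a = sin((1−f)δ)/sin δ ≈ 0.719, b = sin(fδ)/sin δ ≈ 0.297.
p = a·p₁ + b·p₂ ≈ (0.644, 0.108, 0.758); φ = arcsin(p_z) ≈ 49.26°, λ = atan2(p_y, p_x) ≈ 9.51°.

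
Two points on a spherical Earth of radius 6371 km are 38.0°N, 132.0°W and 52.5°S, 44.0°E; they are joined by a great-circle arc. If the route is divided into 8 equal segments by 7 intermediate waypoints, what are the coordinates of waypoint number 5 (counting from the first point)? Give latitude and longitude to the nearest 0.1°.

≈ 63.8°S, 110.4°W

Write both endpoints as unit vectors p₁, p₂ with components (cos φ cos λ, cos φ sin λ, sin φ).
The central angle between the endpoints is δ = arccos(p₁·p₂) ≈ 2.884 rad (165.2°).
Interpolate at f = 5/8 with slerp weights a = sin((1−f)δ)/sin δ ≈ 3.463, b = sin(fδ)/sin δ ≈ 3.819.
p = a·p₁ + b·p₂ ≈ (-0.154, -0.413, -0.898); φ = arcsin(p_z) ≈ -63.84°, λ = atan2(p_y, p_x) ≈ -110.42°.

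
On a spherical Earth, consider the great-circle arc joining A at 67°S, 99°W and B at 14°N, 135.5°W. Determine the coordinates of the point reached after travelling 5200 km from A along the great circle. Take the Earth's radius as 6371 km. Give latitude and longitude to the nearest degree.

Write both endpoints as unit vectors p₁, p₂ with components (cos φ cos λ, cos φ sin λ, sin φ).
The central angle between the endpoints is δ = arccos(p₁·p₂) ≈ 1.489 rad (85.3°). The total great-circle distance is δ·R ≈ 1.489 × 6371 ≈ 9484 km, so the target fraction is f = 5200/9484 ≈ 0.548.
Interpolate at f ≈ 0.548 with slerp weights a = sin((1−f)δ)/sin δ ≈ 0.625, b = sin(fδ)/sin δ ≈ 0.731.
p = a·p₁ + b·p₂ ≈ (-0.544, -0.738, -0.398); φ = arcsin(p_z) ≈ -23.48°, λ = atan2(p_y, p_x) ≈ -126.39°.

≈ 23°S, 126°W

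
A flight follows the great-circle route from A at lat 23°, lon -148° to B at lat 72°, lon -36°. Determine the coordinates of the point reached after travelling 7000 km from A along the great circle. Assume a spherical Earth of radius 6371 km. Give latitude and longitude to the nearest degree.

Write both endpoints as unit vectors p₁, p₂ with components (cos φ cos λ, cos φ sin λ, sin φ).
The central angle between the endpoints is δ = arccos(p₁·p₂) ≈ 1.303 rad (74.6°). The total great-circle distance is δ·R ≈ 1.303 × 6371 ≈ 8298 km, so the target fraction is f = 7000/8298 ≈ 0.844.
Interpolate at f ≈ 0.844 with slerp weights a = sin((1−f)δ)/sin δ ≈ 0.210, b = sin(fδ)/sin δ ≈ 0.924.
p = a·p₁ + b·p₂ ≈ (0.067, -0.270, 0.960); φ = arcsin(p_z) ≈ 73.84°, λ = atan2(p_y, p_x) ≈ -76.06°.

≈ lat 74°, lon -76°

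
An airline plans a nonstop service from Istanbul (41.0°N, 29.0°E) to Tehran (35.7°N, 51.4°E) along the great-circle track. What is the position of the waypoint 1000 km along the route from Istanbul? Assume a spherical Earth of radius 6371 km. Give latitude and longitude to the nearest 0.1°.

≈ (38.9°N, 40.4°E)

Write both endpoints as unit vectors p₁, p₂ with components (cos φ cos λ, cos φ sin λ, sin φ).
The central angle between the endpoints is δ = arccos(p₁·p₂) ≈ 0.319 rad (18.3°). The total great-circle distance is δ·R ≈ 0.319 × 6371 ≈ 2034 km, so the target fraction is f = 1000/2034 ≈ 0.492.
Interpolate at f ≈ 0.492 with slerp weights a = sin((1−f)δ)/sin δ ≈ 0.515, b = sin(fδ)/sin δ ≈ 0.498.
p = a·p₁ + b·p₂ ≈ (0.592, 0.504, 0.628); φ = arcsin(p_z) ≈ 38.93°, λ = atan2(p_y, p_x) ≈ 40.43°.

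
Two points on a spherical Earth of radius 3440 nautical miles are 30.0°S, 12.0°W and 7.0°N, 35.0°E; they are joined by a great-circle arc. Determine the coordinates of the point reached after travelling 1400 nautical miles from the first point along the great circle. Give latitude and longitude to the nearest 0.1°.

≈ 16.3°S, 8.6°E

Write both endpoints as unit vectors p₁, p₂ with components (cos φ cos λ, cos φ sin λ, sin φ).
The central angle between the endpoints is δ = arccos(p₁·p₂) ≈ 1.018 rad (58.3°). The total great-circle distance is δ·R ≈ 1.018 × 3440 ≈ 3501 nmi, so the target fraction is f = 1400/3501 ≈ 0.400.
Interpolate at f ≈ 0.400 with slerp weights a = sin((1−f)δ)/sin δ ≈ 0.674, b = sin(fδ)/sin δ ≈ 0.465.
p = a·p₁ + b·p₂ ≈ (0.949, 0.143, -0.280); φ = arcsin(p_z) ≈ -16.28°, λ = atan2(p_y, p_x) ≈ 8.60°.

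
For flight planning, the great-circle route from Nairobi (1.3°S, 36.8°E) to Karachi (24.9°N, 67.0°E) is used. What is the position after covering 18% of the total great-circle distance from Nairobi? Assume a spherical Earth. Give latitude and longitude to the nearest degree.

Convert each endpoint to a unit vector on the sphere (x = cos φ cos λ, y = cos φ sin λ, z = sin φ).
The central angle between the endpoints is δ = arccos(p₁·p₂) ≈ 0.685 rad (39.3°).
Interpolate at f = 0.18 with slerp weights a = sin((1−f)δ)/sin δ ≈ 0.842, b = sin(fδ)/sin δ ≈ 0.194.
p = a·p₁ + b·p₂ ≈ (0.743, 0.667, 0.063); φ = arcsin(p_z) ≈ 3.60°, λ = atan2(p_y, p_x) ≈ 41.90°.

≈ 4°N, 42°E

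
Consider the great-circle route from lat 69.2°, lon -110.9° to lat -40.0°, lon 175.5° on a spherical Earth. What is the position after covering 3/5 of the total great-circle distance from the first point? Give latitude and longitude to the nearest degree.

≈ lat 6°, lon -167°

Convert each endpoint to a unit vector on the sphere (x = cos φ cos λ, y = cos φ sin λ, z = sin φ).
The central angle between the endpoints is δ = arccos(p₁·p₂) ≈ 2.122 rad (121.6°).
Interpolate at f = 3/5 with slerp weights a = sin((1−f)δ)/sin δ ≈ 0.881, b = sin(fδ)/sin δ ≈ 1.123.
p = a·p₁ + b·p₂ ≈ (-0.969, -0.225, 0.102); φ = arcsin(p_z) ≈ 5.87°, λ = atan2(p_y, p_x) ≈ -166.93°.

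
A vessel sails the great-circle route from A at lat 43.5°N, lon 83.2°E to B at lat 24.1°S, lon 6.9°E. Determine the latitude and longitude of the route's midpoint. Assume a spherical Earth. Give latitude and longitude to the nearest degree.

≈ lat 12°N, lon 40°E

The haversine formula gives a central angle δ ≈ 1.695 rad (97.1°) between the endpoints.
Interpolate at f = 1/2 with slerp weights a = sin((1−f)δ)/sin δ ≈ 0.756, b = sin(fδ)/sin δ ≈ 0.756.
p = a·p₁ + b·p₂ ≈ (0.750, 0.627, 0.212); φ = arcsin(p_z) ≈ 12.22°, λ = atan2(p_y, p_x) ≈ 39.91°.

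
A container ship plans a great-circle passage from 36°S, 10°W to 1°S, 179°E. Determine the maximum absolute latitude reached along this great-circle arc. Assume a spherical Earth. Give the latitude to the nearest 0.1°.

≈ 78.1°S

The great circle lies in the plane with unit normal n̂ = (p₁ × p₂)/|p₁ × p₂|.
Here n̂_z ≈ -0.206; the vertex latitude is φ_max = arccos|n̂_z| ≈ 78.1°.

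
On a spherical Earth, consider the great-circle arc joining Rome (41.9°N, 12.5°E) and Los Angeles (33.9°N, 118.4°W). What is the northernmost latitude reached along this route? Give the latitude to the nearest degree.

The great circle lies in the plane with unit normal n̂ = (p₁ × p₂)/|p₁ × p₂|.
Here n̂_z ≈ -0.467; the vertex latitude is φ_max = arccos|n̂_z| ≈ 62.1°.

≈ 62°N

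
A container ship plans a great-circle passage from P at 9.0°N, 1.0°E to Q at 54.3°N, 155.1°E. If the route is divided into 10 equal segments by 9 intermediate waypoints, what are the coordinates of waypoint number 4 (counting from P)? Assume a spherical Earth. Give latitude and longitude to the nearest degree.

From cos δ = sin φ₁ sin φ₂ + cos φ₁ cos φ₂ cos Δλ, the central angle is δ ≈ 1.973 rad (113.0°).
Interpolate at f = 4/10 with slerp weights a = sin((1−f)δ)/sin δ ≈ 1.006, b = sin(fδ)/sin δ ≈ 0.771.
p = a·p₁ + b·p₂ ≈ (0.586, 0.207, 0.784); φ = arcsin(p_z) ≈ 51.61°, λ = atan2(p_y, p_x) ≈ 19.46°.

≈ 52°N, 19°E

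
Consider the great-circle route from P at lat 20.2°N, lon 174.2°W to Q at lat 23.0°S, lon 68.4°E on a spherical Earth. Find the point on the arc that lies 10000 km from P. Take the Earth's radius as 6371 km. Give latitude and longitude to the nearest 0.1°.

Convert each endpoint to a unit vector on the sphere (x = cos φ cos λ, y = cos φ sin λ, z = sin φ).
The central angle between the endpoints is δ = arccos(p₁·p₂) ≈ 2.132 rad (122.2°). The total great-circle distance is δ·R ≈ 2.132 × 6371 ≈ 13585 km, so the target fraction is f = 10000/13585 ≈ 0.736.
Interpolate at f ≈ 0.736 with slerp weights a = sin((1−f)δ)/sin δ ≈ 0.630, b = sin(fδ)/sin δ ≈ 1.181.
p = a·p₁ + b·p₂ ≈ (-0.188, 0.951, -0.244); φ = arcsin(p_z) ≈ -14.12°, λ = atan2(p_y, p_x) ≈ 101.19°.

≈ lat 14.1°S, lon 101.2°E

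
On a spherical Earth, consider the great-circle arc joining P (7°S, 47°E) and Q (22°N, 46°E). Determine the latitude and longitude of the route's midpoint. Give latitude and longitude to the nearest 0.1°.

≈ (7.5°N, 46.5°E)

Write both endpoints as unit vectors p₁, p₂ with components (cos φ cos λ, cos φ sin λ, sin φ).
The central angle between the endpoints is δ = arccos(p₁·p₂) ≈ 0.506 rad (29.0°).
Interpolate at f = 1/2 with slerp weights a = sin((1−f)δ)/sin δ ≈ 0.516, b = sin(fδ)/sin δ ≈ 0.516.
p = a·p₁ + b·p₂ ≈ (0.682, 0.719, 0.131); φ = arcsin(p_z) ≈ 7.50°, λ = atan2(p_y, p_x) ≈ 46.52°.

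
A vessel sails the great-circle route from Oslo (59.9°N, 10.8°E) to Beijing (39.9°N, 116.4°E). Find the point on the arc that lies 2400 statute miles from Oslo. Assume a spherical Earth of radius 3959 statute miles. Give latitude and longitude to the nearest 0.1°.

Convert each endpoint to a unit vector on the sphere (x = cos φ cos λ, y = cos φ sin λ, z = sin φ).
The central angle between the endpoints is δ = arccos(p₁·p₂) ≈ 1.102 rad (63.2°). The total great-circle distance is δ·R ≈ 1.102 × 3959 ≈ 4364 mi, so the target fraction is f = 2400/4364 ≈ 0.550.
Interpolate at f ≈ 0.550 with slerp weights a = sin((1−f)δ)/sin δ ≈ 0.534, b = sin(fδ)/sin δ ≈ 0.639.
p = a·p₁ + b·p₂ ≈ (0.045, 0.489, 0.871); φ = arcsin(p_z) ≈ 60.59°, λ = atan2(p_y, p_x) ≈ 84.74°.

≈ 60.6°N, 84.7°E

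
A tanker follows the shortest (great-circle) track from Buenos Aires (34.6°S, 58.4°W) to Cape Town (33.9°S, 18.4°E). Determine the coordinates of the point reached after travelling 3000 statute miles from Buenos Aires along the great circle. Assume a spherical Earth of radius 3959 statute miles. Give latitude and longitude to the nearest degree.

≈ 40°S, 3°W

From cos δ = sin φ₁ sin φ₂ + cos φ₁ cos φ₂ cos Δλ, the central angle is δ ≈ 1.078 rad (61.8°). The total great-circle distance is δ·R ≈ 1.078 × 3959 ≈ 4269 mi, so the target fraction is f = 3000/4269 ≈ 0.703.
Interpolate at f ≈ 0.703 with slerp weights a = sin((1−f)δ)/sin δ ≈ 0.358, b = sin(fδ)/sin δ ≈ 0.780.
p = a·p₁ + b·p₂ ≈ (0.769, -0.046, -0.638); φ = arcsin(p_z) ≈ -39.65°, λ = atan2(p_y, p_x) ≈ -3.46°.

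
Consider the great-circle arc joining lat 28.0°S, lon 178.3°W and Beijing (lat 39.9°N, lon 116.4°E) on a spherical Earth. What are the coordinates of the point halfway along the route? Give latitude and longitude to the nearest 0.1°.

≈ lat 7.0°N, lon 151.6°E

The haversine formula gives a central angle δ ≈ 1.589 rad (91.0°) between the endpoints.
Interpolate at f = 1/2 with slerp weights a = sin((1−f)δ)/sin δ ≈ 0.714, b = sin(fδ)/sin δ ≈ 0.714.
p = a·p₁ + b·p₂ ≈ (-0.873, 0.472, 0.123); φ = arcsin(p_z) ≈ 7.05°, λ = atan2(p_y, p_x) ≈ 151.62°.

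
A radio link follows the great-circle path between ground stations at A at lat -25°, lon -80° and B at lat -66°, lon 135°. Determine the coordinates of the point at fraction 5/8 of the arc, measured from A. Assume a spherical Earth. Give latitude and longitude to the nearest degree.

≈ lat -73°, lon -121°

Write both endpoints as unit vectors p₁, p₂ with components (cos φ cos λ, cos φ sin λ, sin φ).
The central angle between the endpoints is δ = arccos(p₁·p₂) ≈ 1.487 rad (85.2°).
Interpolate at f = 5/8 with slerp weights a = sin((1−f)δ)/sin δ ≈ 0.531, b = sin(fδ)/sin δ ≈ 0.804.
p = a·p₁ + b·p₂ ≈ (-0.148, -0.243, -0.959); φ = arcsin(p_z) ≈ -73.50°, λ = atan2(p_y, p_x) ≈ -121.32°.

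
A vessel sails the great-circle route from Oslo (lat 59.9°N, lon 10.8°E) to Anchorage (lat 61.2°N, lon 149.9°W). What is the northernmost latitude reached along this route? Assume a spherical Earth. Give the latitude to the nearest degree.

≈ 85°N

The great circle lies in the plane with unit normal n̂ = (p₁ × p₂)/|p₁ × p₂|.
Here n̂_z ≈ -0.094; the vertex latitude is φ_max = arccos|n̂_z| ≈ 84.6°.
Check via Clairaut: cos φ_max = |cos φ₁| · sin C = cos(59.9°)·sin(10.8°) ≈ 0.094, again giving ≈ 84.6°.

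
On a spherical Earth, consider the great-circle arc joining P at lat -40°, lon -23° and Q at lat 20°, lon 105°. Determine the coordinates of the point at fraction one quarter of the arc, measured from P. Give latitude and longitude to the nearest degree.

Write both endpoints as unit vectors p₁, p₂ with components (cos φ cos λ, cos φ sin λ, sin φ).
The central angle between the endpoints is δ = arccos(p₁·p₂) ≈ 2.296 rad (131.5°).
Interpolate at f = 1/4 with slerp weights a = sin((1−f)δ)/sin δ ≈ 1.321, b = sin(fδ)/sin δ ≈ 0.725.
p = a·p₁ + b·p₂ ≈ (0.755, 0.263, -0.601); φ = arcsin(p_z) ≈ -36.93°, λ = atan2(p_y, p_x) ≈ 19.21°.

≈ lat -37°, lon 19°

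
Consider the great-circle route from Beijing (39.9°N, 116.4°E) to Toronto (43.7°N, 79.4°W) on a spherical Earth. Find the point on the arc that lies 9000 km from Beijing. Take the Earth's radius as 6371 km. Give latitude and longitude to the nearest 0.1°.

Convert each endpoint to a unit vector on the sphere (x = cos φ cos λ, y = cos φ sin λ, z = sin φ).
The central angle between the endpoints is δ = arccos(p₁·p₂) ≈ 1.661 rad (95.2°). The total great-circle distance is δ·R ≈ 1.661 × 6371 ≈ 10585 km, so the target fraction is f = 9000/10585 ≈ 0.850.
Interpolate at f ≈ 0.850 with slerp weights a = sin((1−f)δ)/sin δ ≈ 0.247, b = sin(fδ)/sin δ ≈ 0.992.
p = a·p₁ + b·p₂ ≈ (0.048, -0.535, 0.844); φ = arcsin(p_z) ≈ 57.53°, λ = atan2(p_y, p_x) ≈ -84.92°.

≈ 57.5°N, 84.9°W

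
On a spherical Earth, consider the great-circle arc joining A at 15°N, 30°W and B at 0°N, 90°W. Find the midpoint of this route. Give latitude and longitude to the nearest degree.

Write both endpoints as unit vectors p₁, p₂ with components (cos φ cos λ, cos φ sin λ, sin φ).
The central angle between the endpoints is δ = arccos(p₁·p₂) ≈ 1.067 rad (61.1°).
Interpolate at f = 1/2 with slerp weights a = sin((1−f)δ)/sin δ ≈ 0.581, b = sin(fδ)/sin δ ≈ 0.581.
p = a·p₁ + b·p₂ ≈ (0.486, -0.861, 0.150); φ = arcsin(p_z) ≈ 8.64°, λ = atan2(p_y, p_x) ≈ -60.57°.

≈ 9°N, 61°W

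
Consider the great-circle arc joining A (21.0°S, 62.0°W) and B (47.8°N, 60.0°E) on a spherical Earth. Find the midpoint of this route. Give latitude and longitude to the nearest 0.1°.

≈ (25.2°N, 17.4°W)

The haversine formula gives a central angle δ ≈ 2.212 rad (126.7°) between the endpoints.
Interpolate at f = 1/2 with slerp weights a = sin((1−f)δ)/sin δ ≈ 1.115, b = sin(fδ)/sin δ ≈ 1.115.
p = a·p₁ + b·p₂ ≈ (0.863, -0.270, 0.426); φ = arcsin(p_z) ≈ 25.24°, λ = atan2(p_y, p_x) ≈ -17.40°.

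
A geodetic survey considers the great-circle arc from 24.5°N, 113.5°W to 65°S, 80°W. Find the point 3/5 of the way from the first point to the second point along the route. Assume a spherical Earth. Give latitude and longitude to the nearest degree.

The haversine formula gives a central angle δ ≈ 1.626 rad (93.2°) between the endpoints.
Interpolate at f = 3/5 with slerp weights a = sin((1−f)δ)/sin δ ≈ 0.606, b = sin(fδ)/sin δ ≈ 0.829.
p = a·p₁ + b·p₂ ≈ (-0.159, -0.851, -0.500); φ = arcsin(p_z) ≈ -30.01°, λ = atan2(p_y, p_x) ≈ -100.59°.

≈ 30°S, 101°W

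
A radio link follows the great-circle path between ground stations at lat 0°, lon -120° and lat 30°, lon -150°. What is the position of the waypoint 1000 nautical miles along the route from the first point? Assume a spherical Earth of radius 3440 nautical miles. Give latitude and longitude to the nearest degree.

Convert each endpoint to a unit vector on the sphere (x = cos φ cos λ, y = cos φ sin λ, z = sin φ).
The central angle between the endpoints is δ = arccos(p₁·p₂) ≈ 0.723 rad (41.4°). The total great-circle distance is δ·R ≈ 0.723 × 3440 ≈ 2486 nmi, so the target fraction is f = 1000/2486 ≈ 0.402.
Interpolate at f ≈ 0.402 with slerp weights a = sin((1−f)δ)/sin δ ≈ 0.633, b = sin(fδ)/sin δ ≈ 0.433.
p = a·p₁ + b·p₂ ≈ (-0.642, -0.736, 0.217); φ = arcsin(p_z) ≈ 12.51°, λ = atan2(p_y, p_x) ≈ -131.08°.

≈ lat 13°, lon -131°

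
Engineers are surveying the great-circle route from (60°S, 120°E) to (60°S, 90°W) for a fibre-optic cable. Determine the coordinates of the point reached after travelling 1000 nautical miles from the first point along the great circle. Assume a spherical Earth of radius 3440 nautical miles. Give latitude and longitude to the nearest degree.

≈ (75°S, 139°E)

Write both endpoints as unit vectors p₁, p₂ with components (cos φ cos λ, cos φ sin λ, sin φ).
The central angle between the endpoints is δ = arccos(p₁·p₂) ≈ 1.008 rad (57.8°). The total great-circle distance is δ·R ≈ 1.008 × 3440 ≈ 3468 nmi, so the target fraction is f = 1000/3468 ≈ 0.288.
Interpolate at f ≈ 0.288 with slerp weights a = sin((1−f)δ)/sin δ ≈ 0.777, b = sin(fδ)/sin δ ≈ 0.339.
p = a·p₁ + b·p₂ ≈ (-0.194, 0.167, -0.967); φ = arcsin(p_z) ≈ -75.15°, λ = atan2(p_y, p_x) ≈ 139.30°.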